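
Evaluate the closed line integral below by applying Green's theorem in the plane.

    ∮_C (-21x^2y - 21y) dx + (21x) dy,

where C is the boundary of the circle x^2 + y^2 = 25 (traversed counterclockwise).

Green's theorem converts the closed line integral into a double integral over the enclosed region D:

    ∮_C P dx + Q dy = ∬_D (∂Q/∂x - ∂P/∂y) dA.

Here P = -21x^2y - 21y, Q = 21x, so

    ∂Q/∂x = 21,    ∂P/∂y = -21x^2 - 21,
    ∂Q/∂x - ∂P/∂y = 21x^2 + 42.

D is the region x^2 + y^2 ≤ 25. Evaluating the double integral:

In polar coordinates (x = r cos θ, y = r sin θ, dA = r dr dθ) the integrand becomes 21r^2cos(θ)^2 + 42, so

    ∬_D (21x^2 + 42) dA = ∫_0^{2π} ∫_0^{5} (21r^2cos(θ)^2 + 42) · r dr dθ.

Inner (r from 0 to 5): 13125cos(θ)^2/4 + 525.
Outer (θ from 0 to 2π): 17325π/4.

Therefore ∮_C P dx + Q dy = 17325π/4.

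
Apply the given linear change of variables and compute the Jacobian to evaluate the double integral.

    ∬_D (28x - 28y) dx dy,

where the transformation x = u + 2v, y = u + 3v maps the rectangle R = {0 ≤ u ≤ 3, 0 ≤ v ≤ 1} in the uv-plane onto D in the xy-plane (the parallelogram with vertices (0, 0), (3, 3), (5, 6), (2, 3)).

Compute the Jacobian determinant of (x, y) with respect to (u, v):

    ∂(x,y)/∂(u,v) = | 1  2 | = (1)(3) - (2)(1) = 1.
                   | 1  3 |

Its absolute value is |J| = 1 (the area scaling factor).

Substituting x = u + 2v, y = u + 3v into the integrand,

    28x - 28y → -28v,

so the integral becomes

    ∬_R (-28v) · |J| du dv = ∫_0^3 ∫_0^1 (-28v) dv du.

Inner (v): -14.
Outer (u): -42.

Therefore ∬_D (28x - 28y) dx dy = -42.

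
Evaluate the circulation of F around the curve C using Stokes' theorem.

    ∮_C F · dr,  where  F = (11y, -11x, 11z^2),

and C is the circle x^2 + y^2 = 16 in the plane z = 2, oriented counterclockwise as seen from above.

Let S be the flat disk x^2 + y^2 ≤ 16 in the plane z = 2, with upward unit normal n̂ = ẑ. By Stokes' theorem,

    ∮_C F · dr = ∬_S (∇ × F) · n̂ dS = ∬_D (curl F)_z dA,

where D is the disk x^2 + y^2 ≤ 16.

Compute the curl of F = (11y, -11x, 11z^2):
    (∇ × F)_x = ∂F_z/∂y - ∂F_y/∂z = 0,
    (∇ × F)_y = ∂F_x/∂z - ∂F_z/∂x = 0,
    (∇ × F)_z = ∂F_y/∂x - ∂F_x/∂y = -22.

On z = 2, (curl F)_z = -22.

Convert to polar (x = r cos θ, y = r sin θ, dA = r dr dθ); the integrand becomes -22, so

    ∬_D (curl F)_z dA = ∫_0^{2π} ∫_0^{4} (-22) · r dr dθ.

Inner (r from 0 to 4): -176.
Outer (θ from 0 to 2π): -352π.

Therefore ∮_C F · dr = -352π.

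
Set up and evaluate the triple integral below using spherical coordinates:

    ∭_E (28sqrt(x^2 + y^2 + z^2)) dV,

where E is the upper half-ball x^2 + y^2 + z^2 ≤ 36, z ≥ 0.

In spherical coordinates, x = ρ sin(φ) cos(θ), y = ρ sin(φ) sin(θ), z = ρ cos(φ), and dV = ρ^2 sin(φ) dρ dφ dθ.

The integrand becomes 28ρ, so

    ∭_E (28sqrt(x^2 + y^2 + z^2)) dV = ∫_{0}^{2π} ∫_{0}^{π/2} ∫_{0}^{6} (28ρ) · ρ^2 sin(φ) dρ dφ dθ.

Inner (ρ): 9072sin(φ).
Middle (φ): 9072.
Outer (θ): 18144π.

Therefore the triple integral equals 18144π.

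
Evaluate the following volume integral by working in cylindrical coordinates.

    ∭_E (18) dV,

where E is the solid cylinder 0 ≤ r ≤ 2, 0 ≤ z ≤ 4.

In cylindrical coordinates, x = r cos(θ), y = r sin(θ), z = z, and dV = r dr dθ dz.

The integrand becomes 18, so

    ∭_E (18) dV = ∫_{0}^{2π} ∫_{0}^{2} ∫_{0}^{4} (18) · r dz dr dθ.

Inner (z): 72r.
Middle (r from 0 to 2): 144.
Outer (θ): 288π.

Therefore the triple integral equals 288π.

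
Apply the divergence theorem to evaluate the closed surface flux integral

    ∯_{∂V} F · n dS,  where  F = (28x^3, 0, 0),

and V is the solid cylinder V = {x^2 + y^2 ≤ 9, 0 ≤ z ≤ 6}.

By the divergence theorem,

    ∯_{∂V} F · n dS = ∭_V (∇ · F) dV.

Compute the divergence:
    ∇ · F = ∂F_x/∂x + ∂F_y/∂y + ∂F_z/∂z = 84x^2 + 0 + 0 = 84x^2.

In cylindrical coordinates, x = r cos(θ), y = r sin(θ), z = z, dV = r dr dθ dz, with 0 ≤ r ≤ 3, 0 ≤ θ ≤ 2π, 0 ≤ z ≤ 6.

The integrand, after substitution and multiplying by the volume element, becomes (84r^2cos(θ)^2) · r, so

    ∭_V (∇·F) dV = ∫_0^{2π} ∫_0^{3} ∫_0^{6} (84r^2cos(θ)^2) · r dz dr dθ.

Inner (z from 0 to 6): 504r^3cos(θ)^2.
Middle (r from 0 to 3): 10206cos(θ)^2.
Outer (θ from 0 to 2π): 10206π.

Therefore ∯_{∂V} F · n dS = 10206π.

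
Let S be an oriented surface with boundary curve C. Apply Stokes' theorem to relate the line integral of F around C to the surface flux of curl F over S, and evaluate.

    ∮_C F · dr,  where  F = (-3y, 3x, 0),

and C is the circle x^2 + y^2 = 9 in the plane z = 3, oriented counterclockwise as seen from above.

Let S be the flat disk x^2 + y^2 ≤ 9 in the plane z = 3, with upward unit normal n̂ = ẑ. By Stokes' theorem,

    ∮_C F · dr = ∬_S (∇ × F) · n̂ dS = ∬_D (curl F)_z dA,

where D is the disk x^2 + y^2 ≤ 9.

Compute the curl of F = (-3y, 3x, 0):
    (∇ × F)_x = ∂F_z/∂y - ∂F_y/∂z = 0,
    (∇ × F)_y = ∂F_x/∂z - ∂F_z/∂x = 0,
    (∇ × F)_z = ∂F_y/∂x - ∂F_x/∂y = 6.

On z = 3, (curl F)_z = 6.

Convert to polar (x = r cos θ, y = r sin θ, dA = r dr dθ); the integrand becomes 6, so

    ∬_D (curl F)_z dA = ∫_0^{2π} ∫_0^{3} (6) · r dr dθ.

Inner (r from 0 to 3): 27.
Outer (θ from 0 to 2π): 54π.

Therefore ∮_C F · dr = 54π.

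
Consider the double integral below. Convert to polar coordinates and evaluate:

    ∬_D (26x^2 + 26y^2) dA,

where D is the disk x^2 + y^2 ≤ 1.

The region D is 0 ≤ r ≤ 1, 0 ≤ θ ≤ 2π in polar coordinates, where x = r cos(θ), y = r sin(θ), and dA = r dr dθ.

Under the substitution, the integrand becomes 26r^2, so

    ∬_D (26x^2 + 26y^2) dA = ∫_{0}^{2π} ∫_{0}^{1} (26r^2) · r dr dθ.

Inner integral (in r): ∫_{0}^{1} (26r^2) · r dr = 13/2.

Outer integral (in θ): ∫_{0}^{2π} (13/2) dθ = 13π.

Therefore ∬_D (26x^2 + 26y^2) dA = 13π.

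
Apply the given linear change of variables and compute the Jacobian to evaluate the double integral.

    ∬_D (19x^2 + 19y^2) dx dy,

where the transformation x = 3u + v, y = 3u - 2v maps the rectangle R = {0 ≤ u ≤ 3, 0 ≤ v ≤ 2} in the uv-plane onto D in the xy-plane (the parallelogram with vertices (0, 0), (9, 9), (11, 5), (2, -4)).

Compute the Jacobian determinant of (x, y) with respect to (u, v):

    ∂(x,y)/∂(u,v) = | 3  1 | = (3)(-2) - (1)(3) = -9.
                   | 3  -2 |

Its absolute value is |J| = 9 (the area scaling factor).

Substituting x = 3u + v, y = 3u - 2v into the integrand,

    19x^2 + 19y^2 → 342u^2 - 114u v + 95v^2,

so the integral becomes

    ∬_R (342u^2 - 114u v + 95v^2) · |J| du dv = ∫_0^3 ∫_0^2 (3078u^2 - 1026u v + 855v^2) dv du.

Inner (v): 6156u^2 - 2052u + 2280.
Outer (u): 53010.

Therefore ∬_D (19x^2 + 19y^2) dx dy = 53010.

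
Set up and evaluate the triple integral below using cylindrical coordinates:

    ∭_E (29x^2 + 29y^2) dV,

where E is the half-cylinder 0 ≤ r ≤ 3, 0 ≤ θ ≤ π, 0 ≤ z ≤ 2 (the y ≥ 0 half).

In cylindrical coordinates, x = r cos(θ), y = r sin(θ), z = z, and dV = r dr dθ dz.

The integrand becomes 29r^2, so

    ∭_E (29x^2 + 29y^2) dV = ∫_{0}^{π} ∫_{0}^{3} ∫_{0}^{2} (29r^2) · r dz dr dθ.

Inner (z): 58r^3.
Middle (r from 0 to 3): 2349/2.
Outer (θ): 2349π/2.

Therefore the triple integral equals 2349π/2.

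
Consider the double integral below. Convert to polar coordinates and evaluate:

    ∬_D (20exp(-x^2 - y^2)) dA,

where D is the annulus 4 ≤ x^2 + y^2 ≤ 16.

The region D is 2 ≤ r ≤ 4, 0 ≤ θ ≤ 2π in polar coordinates, where x = r cos(θ), y = r sin(θ), and dA = r dr dθ.

Under the substitution, the integrand becomes 20exp(-r^2), so

    ∬_D (20exp(-x^2 - y^2)) dA = ∫_{0}^{2π} ∫_{2}^{4} (20exp(-r^2)) · r dr dθ.

Inner integral (in r): ∫_{2}^{4} (20exp(-r^2)) · r dr = -(10 - 10exp(12))exp(-16).

Outer integral (in θ): ∫_{0}^{2π} (-(10 - 10exp(12))exp(-16)) dθ = -20π (1 - exp(12))exp(-16).

Therefore ∬_D (20exp(-x^2 - y^2)) dA = -20π (1 - exp(12))exp(-16).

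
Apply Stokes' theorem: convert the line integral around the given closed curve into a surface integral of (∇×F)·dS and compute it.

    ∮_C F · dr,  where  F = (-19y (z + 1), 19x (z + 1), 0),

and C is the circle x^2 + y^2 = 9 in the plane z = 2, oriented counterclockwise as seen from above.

Let S be the flat disk x^2 + y^2 ≤ 9 in the plane z = 2, with upward unit normal n̂ = ẑ. By Stokes' theorem,

    ∮_C F · dr = ∬_S (∇ × F) · n̂ dS = ∬_D (curl F)_z dA,

where D is the disk x^2 + y^2 ≤ 9.

Compute the curl of F = (-19y (z + 1), 19x (z + 1), 0):
    (∇ × F)_x = ∂F_z/∂y - ∂F_y/∂z = -19x,
    (∇ × F)_y = ∂F_x/∂z - ∂F_z/∂x = -19y,
    (∇ × F)_z = ∂F_y/∂x - ∂F_x/∂y = 38z + 38.

On z = 2, (curl F)_z = 114.

Convert to polar (x = r cos θ, y = r sin θ, dA = r dr dθ); the integrand becomes 114, so

    ∬_D (curl F)_z dA = ∫_0^{2π} ∫_0^{3} (114) · r dr dθ.

Inner (r from 0 to 3): 513.
Outer (θ from 0 to 2π): 1026π.

Therefore ∮_C F · dr = 1026π.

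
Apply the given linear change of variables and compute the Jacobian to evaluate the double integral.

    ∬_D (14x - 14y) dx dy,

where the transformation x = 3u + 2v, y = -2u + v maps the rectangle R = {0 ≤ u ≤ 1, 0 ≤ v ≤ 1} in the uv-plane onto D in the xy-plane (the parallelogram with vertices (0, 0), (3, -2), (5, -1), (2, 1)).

Compute the Jacobian determinant of (x, y) with respect to (u, v):

    ∂(x,y)/∂(u,v) = | 3  2 | = (3)(1) - (2)(-2) = 7.
                   | -2  1 |

Its absolute value is |J| = 7 (the area scaling factor).

Substituting x = 3u + 2v, y = -2u + v into the integrand,

    14x - 14y → 70u + 14v,

so the integral becomes

    ∬_R (70u + 14v) · |J| du dv = ∫_0^1 ∫_0^1 (490u + 98v) dv du.

Inner (v): 490u + 49.
Outer (u): 294.

Therefore ∬_D (14x - 14y) dx dy = 294.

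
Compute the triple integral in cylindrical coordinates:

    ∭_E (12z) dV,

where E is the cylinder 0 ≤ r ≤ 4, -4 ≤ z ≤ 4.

In cylindrical coordinates, x = r cos(θ), y = r sin(θ), z = z, and dV = r dr dθ dz.

The integrand becomes 12z, so

    ∭_E (12z) dV = ∫_{0}^{2π} ∫_{0}^{4} ∫_{-4}^{4} (12z) · r dz dr dθ.

Inner (z): 0.
Middle (r from 0 to 4): 0.
Outer (θ): 0.

Therefore the triple integral equals 0.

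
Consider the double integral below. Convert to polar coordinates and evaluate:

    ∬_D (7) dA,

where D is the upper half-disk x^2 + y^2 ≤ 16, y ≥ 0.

The region D is 0 ≤ r ≤ 4, 0 ≤ θ ≤ π in polar coordinates, where x = r cos(θ), y = r sin(θ), and dA = r dr dθ.

Under the substitution, the integrand becomes 7, so

    ∬_D (7) dA = ∫_{0}^{π} ∫_{0}^{4} (7) · r dr dθ.

Inner integral (in r): ∫_{0}^{4} (7) · r dr = 56.

Outer integral (in θ): ∫_{0}^{π} (56) dθ = 56π.

Therefore ∬_D (7) dA = 56π.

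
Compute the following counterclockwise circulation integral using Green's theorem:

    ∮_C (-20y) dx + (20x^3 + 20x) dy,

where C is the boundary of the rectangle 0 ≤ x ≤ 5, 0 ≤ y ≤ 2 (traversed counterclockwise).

Green's theorem converts the closed line integral into a double integral over the enclosed region D:

    ∮_C P dx + Q dy = ∬_D (∂Q/∂x - ∂P/∂y) dA.

Here P = -20y, Q = 20x^3 + 20x, so

    ∂Q/∂x = 60x^2 + 20,    ∂P/∂y = -20,
    ∂Q/∂x - ∂P/∂y = 60x^2 + 40.

D is the region 0 ≤ x ≤ 5, 0 ≤ y ≤ 2. Evaluating the double integral:

    ∬_D (60x^2 + 40) dA = ∫_0^{5} ∫_0^{2} (60x^2 + 40) dy dx.

Inner (y from 0 to 2): 120x^2 + 80.
Outer (x from 0 to 5): 5400.

Therefore ∮_C P dx + Q dy = 5400.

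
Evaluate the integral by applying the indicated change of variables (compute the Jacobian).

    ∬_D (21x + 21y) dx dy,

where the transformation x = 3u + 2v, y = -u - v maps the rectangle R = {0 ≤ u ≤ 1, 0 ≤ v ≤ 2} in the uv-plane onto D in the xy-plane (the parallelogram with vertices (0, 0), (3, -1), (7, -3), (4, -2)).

Compute the Jacobian determinant of (x, y) with respect to (u, v):

    ∂(x,y)/∂(u,v) = | 3  2 | = (3)(-1) - (2)(-1) = -1.
                   | -1  -1 |

Its absolute value is |J| = 1 (the area scaling factor).

Substituting x = 3u + 2v, y = -u - v into the integrand,

    21x + 21y → 42u + 21v,

so the integral becomes

    ∬_R (42u + 21v) · |J| du dv = ∫_0^1 ∫_0^2 (42u + 21v) dv du.

Inner (v): 84u + 42.
Outer (u): 84.

Therefore ∬_D (21x + 21y) dx dy = 84.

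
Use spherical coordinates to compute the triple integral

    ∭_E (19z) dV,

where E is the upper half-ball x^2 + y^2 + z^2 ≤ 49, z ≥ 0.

In spherical coordinates, x = ρ sin(φ) cos(θ), y = ρ sin(φ) sin(θ), z = ρ cos(φ), and dV = ρ^2 sin(φ) dρ dφ dθ.

The integrand becomes 19ρ cos(φ), so

    ∭_E (19z) dV = ∫_{0}^{2π} ∫_{0}^{π/2} ∫_{0}^{7} (19ρ cos(φ)) · ρ^2 sin(φ) dρ dφ dθ.

Inner (ρ): 45619sin(2φ)/8.
Middle (φ): 45619/8.
Outer (θ): 45619π/4.

Therefore the triple integral equals 45619π/4.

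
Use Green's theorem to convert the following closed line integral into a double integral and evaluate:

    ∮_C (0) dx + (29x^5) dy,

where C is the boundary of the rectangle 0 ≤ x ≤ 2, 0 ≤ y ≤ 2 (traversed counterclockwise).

Green's theorem converts the closed line integral into a double integral over the enclosed region D:

    ∮_C P dx + Q dy = ∬_D (∂Q/∂x - ∂P/∂y) dA.

Here P = 0, Q = 29x^5, so

    ∂Q/∂x = 145x^4,    ∂P/∂y = 0,
    ∂Q/∂x - ∂P/∂y = 145x^4.

D is the region 0 ≤ x ≤ 2, 0 ≤ y ≤ 2. Evaluating the double integral:

    ∬_D (145x^4) dA = ∫_0^{2} ∫_0^{2} (145x^4) dy dx.

Inner (y from 0 to 2): 290x^4.
Outer (x from 0 to 2): 1856.

Therefore ∮_C P dx + Q dy = 1856.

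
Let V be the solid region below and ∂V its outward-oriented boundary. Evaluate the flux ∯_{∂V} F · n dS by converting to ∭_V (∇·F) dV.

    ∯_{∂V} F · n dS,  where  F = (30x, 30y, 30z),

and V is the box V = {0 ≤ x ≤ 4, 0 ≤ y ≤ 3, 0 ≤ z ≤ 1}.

By the divergence theorem,

    ∯_{∂V} F · n dS = ∭_V (∇ · F) dV.

Compute the divergence:
    ∇ · F = ∂F_x/∂x + ∂F_y/∂y + ∂F_z/∂z = 30 + 30 + 30 = 90.

V is a rectangular box, so dV = dx dy dz with 0 ≤ x ≤ 4, 0 ≤ y ≤ 3, 0 ≤ z ≤ 1.

Integrate (90) over V as an iterated integral:

    ∭_V (∇·F) dV = ∫_0^{4} ∫_0^{3} ∫_0^{1} (90) dz dy dx.

Inner (z from 0 to 1): 90.
Middle (y from 0 to 3): 270.
Outer (x from 0 to 4): 1080.

Therefore ∯_{∂V} F · n dS = 1080.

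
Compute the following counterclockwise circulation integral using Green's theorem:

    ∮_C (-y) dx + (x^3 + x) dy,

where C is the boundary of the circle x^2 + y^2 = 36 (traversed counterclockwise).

Green's theorem converts the closed line integral into a double integral over the enclosed region D:

    ∮_C P dx + Q dy = ∬_D (∂Q/∂x - ∂P/∂y) dA.

Here P = -y, Q = x^3 + x, so

    ∂Q/∂x = 3x^2 + 1,    ∂P/∂y = -1,
    ∂Q/∂x - ∂P/∂y = 3x^2 + 2.

D is the region x^2 + y^2 ≤ 36. Evaluating the double integral:

In polar coordinates (x = r cos θ, y = r sin θ, dA = r dr dθ) the integrand becomes 3r^2cos(θ)^2 + 2, so

    ∬_D (3x^2 + 2) dA = ∫_0^{2π} ∫_0^{6} (3r^2cos(θ)^2 + 2) · r dr dθ.

Inner (r from 0 to 6): 972cos(θ)^2 + 36.
Outer (θ from 0 to 2π): 1044π.

Therefore ∮_C P dx + Q dy = 1044π.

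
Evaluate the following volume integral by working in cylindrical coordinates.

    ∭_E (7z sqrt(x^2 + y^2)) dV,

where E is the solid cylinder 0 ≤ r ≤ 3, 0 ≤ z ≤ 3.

In cylindrical coordinates, x = r cos(θ), y = r sin(θ), z = z, and dV = r dr dθ dz.

The integrand becomes 7r z, so

    ∭_E (7z sqrt(x^2 + y^2)) dV = ∫_{0}^{2π} ∫_{0}^{3} ∫_{0}^{3} (7r z) · r dz dr dθ.

Inner (z): 63r^2/2.
Middle (r from 0 to 3): 567/2.
Outer (θ): 567π.

Therefore the triple integral equals 567π.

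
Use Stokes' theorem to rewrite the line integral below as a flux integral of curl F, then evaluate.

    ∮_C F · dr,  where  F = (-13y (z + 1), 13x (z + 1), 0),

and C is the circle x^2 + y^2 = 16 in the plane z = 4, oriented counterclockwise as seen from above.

Let S be the flat disk x^2 + y^2 ≤ 16 in the plane z = 4, with upward unit normal n̂ = ẑ. By Stokes' theorem,

    ∮_C F · dr = ∬_S (∇ × F) · n̂ dS = ∬_D (curl F)_z dA,

where D is the disk x^2 + y^2 ≤ 16.

Compute the curl of F = (-13y (z + 1), 13x (z + 1), 0):
    (∇ × F)_x = ∂F_z/∂y - ∂F_y/∂z = -13x,
    (∇ × F)_y = ∂F_x/∂z - ∂F_z/∂x = -13y,
    (∇ × F)_z = ∂F_y/∂x - ∂F_x/∂y = 26z + 26.

On z = 4, (curl F)_z = 130.

Convert to polar (x = r cos θ, y = r sin θ, dA = r dr dθ); the integrand becomes 130, so

    ∬_D (curl F)_z dA = ∫_0^{2π} ∫_0^{4} (130) · r dr dθ.

Inner (r from 0 to 4): 1040.
Outer (θ from 0 to 2π): 2080π.

Therefore ∮_C F · dr = 2080π.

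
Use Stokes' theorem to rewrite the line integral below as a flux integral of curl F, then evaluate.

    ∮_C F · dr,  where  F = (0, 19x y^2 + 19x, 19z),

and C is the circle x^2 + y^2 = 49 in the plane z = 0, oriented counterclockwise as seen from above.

Let S be the flat disk x^2 + y^2 ≤ 49 in the plane z = 0, with upward unit normal n̂ = ẑ. By Stokes' theorem,

    ∮_C F · dr = ∬_S (∇ × F) · n̂ dS = ∬_D (curl F)_z dA,

where D is the disk x^2 + y^2 ≤ 49.

Compute the curl of F = (0, 19x y^2 + 19x, 19z):
    (∇ × F)_x = ∂F_z/∂y - ∂F_y/∂z = 0,
    (∇ × F)_y = ∂F_x/∂z - ∂F_z/∂x = 0,
    (∇ × F)_z = ∂F_y/∂x - ∂F_x/∂y = 19y^2 + 19.

On z = 0, (curl F)_z = 19y^2 + 19.

Convert to polar (x = r cos θ, y = r sin θ, dA = r dr dθ); the integrand becomes 19r^2sin(θ)^2 + 19, so

    ∬_D (curl F)_z dA = ∫_0^{2π} ∫_0^{7} (19r^2sin(θ)^2 + 19) · r dr dθ.

Inner (r from 0 to 7): 45619sin(θ)^2/4 + 931/2.
Outer (θ from 0 to 2π): 49343π/4.

Therefore ∮_C F · dr = 49343π/4.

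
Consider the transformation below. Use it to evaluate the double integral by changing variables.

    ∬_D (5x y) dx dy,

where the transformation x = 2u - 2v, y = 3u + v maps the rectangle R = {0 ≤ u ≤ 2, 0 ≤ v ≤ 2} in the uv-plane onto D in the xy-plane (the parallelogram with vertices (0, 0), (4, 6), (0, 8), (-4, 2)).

Compute the Jacobian determinant of (x, y) with respect to (u, v):

    ∂(x,y)/∂(u,v) = | 2  -2 | = (2)(1) - (-2)(3) = 8.
                   | 3  1 |

Its absolute value is |J| = 8 (the area scaling factor).

Substituting x = 2u - 2v, y = 3u + v into the integrand,

    5x y → 30u^2 - 20u v - 10v^2,

so the integral becomes

    ∬_R (30u^2 - 20u v - 10v^2) · |J| du dv = ∫_0^2 ∫_0^2 (240u^2 - 160u v - 80v^2) dv du.

Inner (v): 480u^2 - 320u - 640/3.
Outer (u): 640/3.

Therefore ∬_D (5x y) dx dy = 640/3.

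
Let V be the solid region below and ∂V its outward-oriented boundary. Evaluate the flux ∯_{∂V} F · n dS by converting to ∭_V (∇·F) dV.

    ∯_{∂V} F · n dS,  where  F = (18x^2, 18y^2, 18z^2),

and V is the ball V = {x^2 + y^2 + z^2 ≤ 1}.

By the divergence theorem,

    ∯_{∂V} F · n dS = ∭_V (∇ · F) dV.

Compute the divergence:
    ∇ · F = ∂F_x/∂x + ∂F_y/∂y + ∂F_z/∂z = 36x + 36y + 36z.

In spherical coordinates, x = ρ sin(φ) cos(θ), y = ρ sin(φ) sin(θ), z = ρ cos(φ), dV = ρ^2 sin(φ) dρ dφ dθ, with 0 ≤ ρ ≤ 1, 0 ≤ φ ≤ π, 0 ≤ θ ≤ 2π.

The integrand, after substitution and multiplying by the volume element, becomes (36ρ (sqrt(2)sin(φ)sin(θ + π/4) + cos(φ))) · ρ^2 sin(φ), so

    ∭_V (∇·F) dV = ∫_0^{2π} ∫_0^{π} ∫_0^{1} (36ρ (sqrt(2)sin(φ)sin(θ + π/4) + cos(φ))) · ρ^2 sin(φ) dρ dφ dθ.

Inner (ρ from 0 to 1): 9(sqrt(2)sin(φ)sin(θ + π/4) + cos(φ))sin(φ).
Middle (φ from 0 to π): 9sqrt(2)π sin(θ + π/4)/2.
Outer (θ from 0 to 2π): 0.

Therefore ∯_{∂V} F · n dS = 0.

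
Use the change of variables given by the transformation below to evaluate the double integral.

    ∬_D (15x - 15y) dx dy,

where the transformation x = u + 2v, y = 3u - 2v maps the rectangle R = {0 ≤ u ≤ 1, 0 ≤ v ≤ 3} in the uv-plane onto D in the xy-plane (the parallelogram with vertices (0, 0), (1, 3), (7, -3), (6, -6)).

Compute the Jacobian determinant of (x, y) with respect to (u, v):

    ∂(x,y)/∂(u,v) = | 1  2 | = (1)(-2) - (2)(3) = -8.
                   | 3  -2 |

Its absolute value is |J| = 8 (the area scaling factor).

Substituting x = u + 2v, y = 3u - 2v into the integrand,

    15x - 15y → -30u + 60v,

so the integral becomes

    ∬_R (-30u + 60v) · |J| du dv = ∫_0^1 ∫_0^3 (-240u + 480v) dv du.

Inner (v): 2160 - 720u.
Outer (u): 1800.

Therefore ∬_D (15x - 15y) dx dy = 1800.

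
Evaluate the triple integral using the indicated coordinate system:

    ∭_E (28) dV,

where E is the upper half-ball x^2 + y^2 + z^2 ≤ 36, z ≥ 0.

In spherical coordinates, x = ρ sin(φ) cos(θ), y = ρ sin(φ) sin(θ), z = ρ cos(φ), and dV = ρ^2 sin(φ) dρ dφ dθ.

The integrand becomes 28, so

    ∭_E (28) dV = ∫_{0}^{2π} ∫_{0}^{π/2} ∫_{0}^{6} (28) · ρ^2 sin(φ) dρ dφ dθ.

Inner (ρ): 2016sin(φ).
Middle (φ): 2016.
Outer (θ): 4032π.

Therefore the triple integral equals 4032π.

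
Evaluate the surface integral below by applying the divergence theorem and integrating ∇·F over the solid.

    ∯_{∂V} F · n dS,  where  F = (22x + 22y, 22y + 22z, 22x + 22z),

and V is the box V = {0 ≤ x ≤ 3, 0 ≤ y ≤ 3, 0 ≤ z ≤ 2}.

By the divergence theorem,

    ∯_{∂V} F · n dS = ∭_V (∇ · F) dV.

Compute the divergence:
    ∇ · F = ∂F_x/∂x + ∂F_y/∂y + ∂F_z/∂z = 22 + 22 + 22 = 66.

V is a rectangular box, so dV = dx dy dz with 0 ≤ x ≤ 3, 0 ≤ y ≤ 3, 0 ≤ z ≤ 2.

Integrate (66) over V as an iterated integral:

    ∭_V (∇·F) dV = ∫_0^{3} ∫_0^{3} ∫_0^{2} (66) dz dy dx.

Inner (z from 0 to 2): 132.
Middle (y from 0 to 3): 396.
Outer (x from 0 to 3): 1188.

Therefore ∯_{∂V} F · n dS = 1188.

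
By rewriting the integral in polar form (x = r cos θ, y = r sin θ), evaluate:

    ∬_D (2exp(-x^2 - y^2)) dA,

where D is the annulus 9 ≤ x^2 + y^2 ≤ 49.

The region D is 3 ≤ r ≤ 7, 0 ≤ θ ≤ 2π in polar coordinates, where x = r cos(θ), y = r sin(θ), and dA = r dr dθ.

Under the substitution, the integrand becomes 2exp(-r^2), so

    ∬_D (2exp(-x^2 - y^2)) dA = ∫_{0}^{2π} ∫_{3}^{7} (2exp(-r^2)) · r dr dθ.

Inner integral (in r): ∫_{3}^{7} (2exp(-r^2)) · r dr = -(1 - exp(40))exp(-49).

Outer integral (in θ): ∫_{0}^{2π} (-(1 - exp(40))exp(-49)) dθ = -2π (1 - exp(40))exp(-49).

Therefore ∬_D (2exp(-x^2 - y^2)) dA = -2π (1 - exp(40))exp(-49).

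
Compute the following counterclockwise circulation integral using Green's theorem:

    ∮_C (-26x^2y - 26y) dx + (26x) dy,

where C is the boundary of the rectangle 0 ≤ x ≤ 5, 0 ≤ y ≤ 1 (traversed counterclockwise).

Green's theorem converts the closed line integral into a double integral over the enclosed region D:

    ∮_C P dx + Q dy = ∬_D (∂Q/∂x - ∂P/∂y) dA.

Here P = -26x^2y - 26y, Q = 26x, so

    ∂Q/∂x = 26,    ∂P/∂y = -26x^2 - 26,
    ∂Q/∂x - ∂P/∂y = 26x^2 + 52.

D is the region 0 ≤ x ≤ 5, 0 ≤ y ≤ 1. Evaluating the double integral:

    ∬_D (26x^2 + 52) dA = ∫_0^{5} ∫_0^{1} (26x^2 + 52) dy dx.

Inner (y from 0 to 1): 26x^2 + 52.
Outer (x from 0 to 5): 4030/3.

Therefore ∮_C P dx + Q dy = 4030/3.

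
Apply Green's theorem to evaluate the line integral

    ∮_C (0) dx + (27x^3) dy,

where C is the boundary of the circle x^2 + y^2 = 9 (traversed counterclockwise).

Green's theorem converts the closed line integral into a double integral over the enclosed region D:

    ∮_C P dx + Q dy = ∬_D (∂Q/∂x - ∂P/∂y) dA.

Here P = 0, Q = 27x^3, so

    ∂Q/∂x = 81x^2,    ∂P/∂y = 0,
    ∂Q/∂x - ∂P/∂y = 81x^2.

D is the region x^2 + y^2 ≤ 9. Evaluating the double integral:

In polar coordinates (x = r cos θ, y = r sin θ, dA = r dr dθ) the integrand becomes 81r^2cos(θ)^2, so

    ∬_D (81x^2) dA = ∫_0^{2π} ∫_0^{3} (81r^2cos(θ)^2) · r dr dθ.

Inner (r from 0 to 3): 6561cos(θ)^2/4.
Outer (θ from 0 to 2π): 6561π/4.

Therefore ∮_C P dx + Q dy = 6561π/4.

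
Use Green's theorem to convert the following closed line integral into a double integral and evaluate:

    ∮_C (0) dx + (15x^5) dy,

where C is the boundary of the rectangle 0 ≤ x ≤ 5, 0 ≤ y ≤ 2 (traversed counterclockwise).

Green's theorem converts the closed line integral into a double integral over the enclosed region D:

    ∮_C P dx + Q dy = ∬_D (∂Q/∂x - ∂P/∂y) dA.

Here P = 0, Q = 15x^5, so

    ∂Q/∂x = 75x^4,    ∂P/∂y = 0,
    ∂Q/∂x - ∂P/∂y = 75x^4.

D is the region 0 ≤ x ≤ 5, 0 ≤ y ≤ 2. Evaluating the double integral:

    ∬_D (75x^4) dA = ∫_0^{5} ∫_0^{2} (75x^4) dy dx.

Inner (y from 0 to 2): 150x^4.
Outer (x from 0 to 5): 93750.

Therefore ∮_C P dx + Q dy = 93750.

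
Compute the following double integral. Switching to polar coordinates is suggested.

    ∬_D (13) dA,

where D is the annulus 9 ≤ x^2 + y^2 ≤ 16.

The region D is 3 ≤ r ≤ 4, 0 ≤ θ ≤ 2π in polar coordinates, where x = r cos(θ), y = r sin(θ), and dA = r dr dθ.

Under the substitution, the integrand becomes 13, so

    ∬_D (13) dA = ∫_{0}^{2π} ∫_{3}^{4} (13) · r dr dθ.

Inner integral (in r): ∫_{3}^{4} (13) · r dr = 91/2.

Outer integral (in θ): ∫_{0}^{2π} (91/2) dθ = 91π.

Therefore ∬_D (13) dA = 91π.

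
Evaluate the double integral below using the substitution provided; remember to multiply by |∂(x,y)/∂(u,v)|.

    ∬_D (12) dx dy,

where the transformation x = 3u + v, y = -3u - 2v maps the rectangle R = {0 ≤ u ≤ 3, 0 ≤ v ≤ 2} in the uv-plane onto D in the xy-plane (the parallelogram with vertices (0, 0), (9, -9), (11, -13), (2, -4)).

Compute the Jacobian determinant of (x, y) with respect to (u, v):

    ∂(x,y)/∂(u,v) = | 3  1 | = (3)(-2) - (1)(-3) = -3.
                   | -3  -2 |

Its absolute value is |J| = 3 (the area scaling factor).

Substituting x = 3u + v, y = -3u - 2v into the integrand,

    12 → 12,

so the integral becomes

    ∬_R (12) · |J| du dv = ∫_0^3 ∫_0^2 (36) dv du.

Inner (v): 72.
Outer (u): 216.

Therefore ∬_D (12) dx dy = 216.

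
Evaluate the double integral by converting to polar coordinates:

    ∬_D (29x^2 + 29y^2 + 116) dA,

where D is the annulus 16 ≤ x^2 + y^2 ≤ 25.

The region D is 4 ≤ r ≤ 5, 0 ≤ θ ≤ 2π in polar coordinates, where x = r cos(θ), y = r sin(θ), and dA = r dr dθ.

Under the substitution, the integrand becomes 29r^2 + 116, so

    ∬_D (29x^2 + 29y^2 + 116) dA = ∫_{0}^{2π} ∫_{4}^{5} (29r^2 + 116) · r dr dθ.

Inner integral (in r): ∫_{4}^{5} (29r^2 + 116) · r dr = 12789/4.

Outer integral (in θ): ∫_{0}^{2π} (12789/4) dθ = 12789π/2.

Therefore ∬_D (29x^2 + 29y^2 + 116) dA = 12789π/2.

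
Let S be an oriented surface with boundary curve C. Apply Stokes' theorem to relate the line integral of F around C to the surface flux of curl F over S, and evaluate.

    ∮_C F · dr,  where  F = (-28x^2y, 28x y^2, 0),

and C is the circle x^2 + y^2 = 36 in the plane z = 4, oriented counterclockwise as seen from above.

Let S be the flat disk x^2 + y^2 ≤ 36 in the plane z = 4, with upward unit normal n̂ = ẑ. By Stokes' theorem,

    ∮_C F · dr = ∬_S (∇ × F) · n̂ dS = ∬_D (curl F)_z dA,

where D is the disk x^2 + y^2 ≤ 36.

Compute the curl of F = (-28x^2y, 28x y^2, 0):
    (∇ × F)_x = ∂F_z/∂y - ∂F_y/∂z = 0,
    (∇ × F)_y = ∂F_x/∂z - ∂F_z/∂x = 0,
    (∇ × F)_z = ∂F_y/∂x - ∂F_x/∂y = 28x^2 + 28y^2.

On z = 4, (curl F)_z = 28x^2 + 28y^2.

Convert to polar (x = r cos θ, y = r sin θ, dA = r dr dθ); the integrand becomes 28r^2, so

    ∬_D (curl F)_z dA = ∫_0^{2π} ∫_0^{6} (28r^2) · r dr dθ.

Inner (r from 0 to 6): 9072.
Outer (θ from 0 to 2π): 18144π.

Therefore ∮_C F · dr = 18144π.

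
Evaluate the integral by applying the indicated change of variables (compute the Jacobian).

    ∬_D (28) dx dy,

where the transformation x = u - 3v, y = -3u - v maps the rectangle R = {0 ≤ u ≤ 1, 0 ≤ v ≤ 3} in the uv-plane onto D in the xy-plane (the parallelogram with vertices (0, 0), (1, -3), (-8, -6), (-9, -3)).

Compute the Jacobian determinant of (x, y) with respect to (u, v):

    ∂(x,y)/∂(u,v) = | 1  -3 | = (1)(-1) - (-3)(-3) = -10.
                   | -3  -1 |

Its absolute value is |J| = 10 (the area scaling factor).

Substituting x = u - 3v, y = -3u - v into the integrand,

    28 → 28,

so the integral becomes

    ∬_R (28) · |J| du dv = ∫_0^1 ∫_0^3 (280) dv du.

Inner (v): 840.
Outer (u): 840.

Therefore ∬_D (28) dx dy = 840.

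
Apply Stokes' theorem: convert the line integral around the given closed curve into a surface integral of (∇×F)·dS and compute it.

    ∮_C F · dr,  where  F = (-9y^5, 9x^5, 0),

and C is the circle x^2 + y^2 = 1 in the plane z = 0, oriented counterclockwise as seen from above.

Let S be the flat disk x^2 + y^2 ≤ 1 in the plane z = 0, with upward unit normal n̂ = ẑ. By Stokes' theorem,

    ∮_C F · dr = ∬_S (∇ × F) · n̂ dS = ∬_D (curl F)_z dA,

where D is the disk x^2 + y^2 ≤ 1.

Compute the curl of F = (-9y^5, 9x^5, 0):
    (∇ × F)_x = ∂F_z/∂y - ∂F_y/∂z = 0,
    (∇ × F)_y = ∂F_x/∂z - ∂F_z/∂x = 0,
    (∇ × F)_z = ∂F_y/∂x - ∂F_x/∂y = 45x^4 + 45y^4.

On z = 0, (curl F)_z = 45x^4 + 45y^4.

Convert to polar (x = r cos θ, y = r sin θ, dA = r dr dθ); the integrand becomes 45r^4(sin(θ)^4 + cos(θ)^4), so

    ∬_D (curl F)_z dA = ∫_0^{2π} ∫_0^{1} (45r^4(sin(θ)^4 + cos(θ)^4)) · r dr dθ.

Inner (r from 0 to 1): 15sin(θ)^4/2 + 15cos(θ)^4/2.
Outer (θ from 0 to 2π): 45π/4.

Therefore ∮_C F · dr = 45π/4.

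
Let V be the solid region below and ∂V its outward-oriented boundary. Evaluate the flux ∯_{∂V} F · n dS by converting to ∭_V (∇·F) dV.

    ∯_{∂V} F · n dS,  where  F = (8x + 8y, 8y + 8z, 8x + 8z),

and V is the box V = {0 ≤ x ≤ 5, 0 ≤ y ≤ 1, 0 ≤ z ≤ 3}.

By the divergence theorem,

    ∯_{∂V} F · n dS = ∭_V (∇ · F) dV.

Compute the divergence:
    ∇ · F = ∂F_x/∂x + ∂F_y/∂y + ∂F_z/∂z = 8 + 8 + 8 = 24.

V is a rectangular box, so dV = dx dy dz with 0 ≤ x ≤ 5, 0 ≤ y ≤ 1, 0 ≤ z ≤ 3.

Integrate (24) over V as an iterated integral:

    ∭_V (∇·F) dV = ∫_0^{5} ∫_0^{1} ∫_0^{3} (24) dz dy dx.

Inner (z from 0 to 3): 72.
Middle (y from 0 to 1): 72.
Outer (x from 0 to 5): 360.

Therefore ∯_{∂V} F · n dS = 360.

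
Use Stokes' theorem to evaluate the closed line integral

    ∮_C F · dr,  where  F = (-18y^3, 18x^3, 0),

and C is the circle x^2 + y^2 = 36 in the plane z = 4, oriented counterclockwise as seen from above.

Let S be the flat disk x^2 + y^2 ≤ 36 in the plane z = 4, with upward unit normal n̂ = ẑ. By Stokes' theorem,

    ∮_C F · dr = ∬_S (∇ × F) · n̂ dS = ∬_D (curl F)_z dA,

where D is the disk x^2 + y^2 ≤ 36.

Compute the curl of F = (-18y^3, 18x^3, 0):
    (∇ × F)_x = ∂F_z/∂y - ∂F_y/∂z = 0,
    (∇ × F)_y = ∂F_x/∂z - ∂F_z/∂x = 0,
    (∇ × F)_z = ∂F_y/∂x - ∂F_x/∂y = 54x^2 + 54y^2.

On z = 4, (curl F)_z = 54x^2 + 54y^2.

Convert to polar (x = r cos θ, y = r sin θ, dA = r dr dθ); the integrand becomes 54r^2, so

    ∬_D (curl F)_z dA = ∫_0^{2π} ∫_0^{6} (54r^2) · r dr dθ.

Inner (r from 0 to 6): 17496.
Outer (θ from 0 to 2π): 34992π.

Therefore ∮_C F · dr = 34992π.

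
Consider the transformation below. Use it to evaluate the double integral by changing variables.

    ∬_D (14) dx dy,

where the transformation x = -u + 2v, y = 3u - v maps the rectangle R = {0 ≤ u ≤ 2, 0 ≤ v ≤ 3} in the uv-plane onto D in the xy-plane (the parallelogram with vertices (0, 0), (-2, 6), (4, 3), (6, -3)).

Compute the Jacobian determinant of (x, y) with respect to (u, v):

    ∂(x,y)/∂(u,v) = | -1  2 | = (-1)(-1) - (2)(3) = -5.
                   | 3  -1 |

Its absolute value is |J| = 5 (the area scaling factor).

Substituting x = -u + 2v, y = 3u - v into the integrand,

    14 → 14,

so the integral becomes

    ∬_R (14) · |J| du dv = ∫_0^2 ∫_0^3 (70) dv du.

Inner (v): 210.
Outer (u): 420.

Therefore ∬_D (14) dx dy = 420.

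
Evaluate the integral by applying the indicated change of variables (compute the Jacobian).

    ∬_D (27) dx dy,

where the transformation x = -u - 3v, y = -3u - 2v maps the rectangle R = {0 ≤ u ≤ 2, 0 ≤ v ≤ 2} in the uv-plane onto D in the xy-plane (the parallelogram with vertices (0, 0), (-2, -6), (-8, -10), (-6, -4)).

Compute the Jacobian determinant of (x, y) with respect to (u, v):

    ∂(x,y)/∂(u,v) = | -1  -3 | = (-1)(-2) - (-3)(-3) = -7.
                   | -3  -2 |

Its absolute value is |J| = 7 (the area scaling factor).

Substituting x = -u - 3v, y = -3u - 2v into the integrand,

    27 → 27,

so the integral becomes

    ∬_R (27) · |J| du dv = ∫_0^2 ∫_0^2 (189) dv du.

Inner (v): 378.
Outer (u): 756.

Therefore ∬_D (27) dx dy = 756.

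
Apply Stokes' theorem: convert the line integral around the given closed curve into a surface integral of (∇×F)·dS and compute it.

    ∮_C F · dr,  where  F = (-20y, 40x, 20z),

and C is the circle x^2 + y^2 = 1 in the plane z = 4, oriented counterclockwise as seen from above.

Let S be the flat disk x^2 + y^2 ≤ 1 in the plane z = 4, with upward unit normal n̂ = ẑ. By Stokes' theorem,

    ∮_C F · dr = ∬_S (∇ × F) · n̂ dS = ∬_D (curl F)_z dA,

where D is the disk x^2 + y^2 ≤ 1.

Compute the curl of F = (-20y, 40x, 20z):
    (∇ × F)_x = ∂F_z/∂y - ∂F_y/∂z = 0,
    (∇ × F)_y = ∂F_x/∂z - ∂F_z/∂x = 0,
    (∇ × F)_z = ∂F_y/∂x - ∂F_x/∂y = 60.

On z = 4, (curl F)_z = 60.

Convert to polar (x = r cos θ, y = r sin θ, dA = r dr dθ); the integrand becomes 60, so

    ∬_D (curl F)_z dA = ∫_0^{2π} ∫_0^{1} (60) · r dr dθ.

Inner (r from 0 to 1): 30.
Outer (θ from 0 to 2π): 60π.

Therefore ∮_C F · dr = 60π.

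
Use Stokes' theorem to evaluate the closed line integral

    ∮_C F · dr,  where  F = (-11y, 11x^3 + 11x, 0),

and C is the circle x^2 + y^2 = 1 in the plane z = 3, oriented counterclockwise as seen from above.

Let S be the flat disk x^2 + y^2 ≤ 1 in the plane z = 3, with upward unit normal n̂ = ẑ. By Stokes' theorem,

    ∮_C F · dr = ∬_S (∇ × F) · n̂ dS = ∬_D (curl F)_z dA,

where D is the disk x^2 + y^2 ≤ 1.

Compute the curl of F = (-11y, 11x^3 + 11x, 0):
    (∇ × F)_x = ∂F_z/∂y - ∂F_y/∂z = 0,
    (∇ × F)_y = ∂F_x/∂z - ∂F_z/∂x = 0,
    (∇ × F)_z = ∂F_y/∂x - ∂F_x/∂y = 33x^2 + 22.

On z = 3, (curl F)_z = 33x^2 + 22.

Convert to polar (x = r cos θ, y = r sin θ, dA = r dr dθ); the integrand becomes 33r^2cos(θ)^2 + 22, so

    ∬_D (curl F)_z dA = ∫_0^{2π} ∫_0^{1} (33r^2cos(θ)^2 + 22) · r dr dθ.

Inner (r from 0 to 1): 33cos(θ)^2/4 + 11.
Outer (θ from 0 to 2π): 121π/4.

Therefore ∮_C F · dr = 121π/4.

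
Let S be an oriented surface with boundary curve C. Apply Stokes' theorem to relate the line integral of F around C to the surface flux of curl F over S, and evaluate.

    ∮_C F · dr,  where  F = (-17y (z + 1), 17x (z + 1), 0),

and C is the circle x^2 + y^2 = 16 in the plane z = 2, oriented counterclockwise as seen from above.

Let S be the flat disk x^2 + y^2 ≤ 16 in the plane z = 2, with upward unit normal n̂ = ẑ. By Stokes' theorem,

    ∮_C F · dr = ∬_S (∇ × F) · n̂ dS = ∬_D (curl F)_z dA,

where D is the disk x^2 + y^2 ≤ 16.

Compute the curl of F = (-17y (z + 1), 17x (z + 1), 0):
    (∇ × F)_x = ∂F_z/∂y - ∂F_y/∂z = -17x,
    (∇ × F)_y = ∂F_x/∂z - ∂F_z/∂x = -17y,
    (∇ × F)_z = ∂F_y/∂x - ∂F_x/∂y = 34z + 34.

On z = 2, (curl F)_z = 102.

Convert to polar (x = r cos θ, y = r sin θ, dA = r dr dθ); the integrand becomes 102, so

    ∬_D (curl F)_z dA = ∫_0^{2π} ∫_0^{4} (102) · r dr dθ.

Inner (r from 0 to 4): 816.
Outer (θ from 0 to 2π): 1632π.

Therefore ∮_C F · dr = 1632π.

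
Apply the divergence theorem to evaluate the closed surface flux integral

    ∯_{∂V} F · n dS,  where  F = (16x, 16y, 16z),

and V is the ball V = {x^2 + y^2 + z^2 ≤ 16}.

By the divergence theorem,

    ∯_{∂V} F · n dS = ∭_V (∇ · F) dV.

Compute the divergence:
    ∇ · F = ∂F_x/∂x + ∂F_y/∂y + ∂F_z/∂z = 16 + 16 + 16 = 48.

In spherical coordinates, x = ρ sin(φ) cos(θ), y = ρ sin(φ) sin(θ), z = ρ cos(φ), dV = ρ^2 sin(φ) dρ dφ dθ, with 0 ≤ ρ ≤ 4, 0 ≤ φ ≤ π, 0 ≤ θ ≤ 2π.

The integrand, after substitution and multiplying by the volume element, becomes (48) · ρ^2 sin(φ), so

    ∭_V (∇·F) dV = ∫_0^{2π} ∫_0^{π} ∫_0^{4} (48) · ρ^2 sin(φ) dρ dφ dθ.

Inner (ρ from 0 to 4): 1024sin(φ).
Middle (φ from 0 to π): 2048.
Outer (θ from 0 to 2π): 4096π.

Therefore ∯_{∂V} F · n dS = 4096π.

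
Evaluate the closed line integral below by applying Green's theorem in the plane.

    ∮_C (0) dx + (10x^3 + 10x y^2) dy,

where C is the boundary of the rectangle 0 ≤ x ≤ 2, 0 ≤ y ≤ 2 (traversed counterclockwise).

Green's theorem converts the closed line integral into a double integral over the enclosed region D:

    ∮_C P dx + Q dy = ∬_D (∂Q/∂x - ∂P/∂y) dA.

Here P = 0, Q = 10x^3 + 10x y^2, so

    ∂Q/∂x = 30x^2 + 10y^2,    ∂P/∂y = 0,
    ∂Q/∂x - ∂P/∂y = 30x^2 + 10y^2.

D is the region 0 ≤ x ≤ 2, 0 ≤ y ≤ 2. Evaluating the double integral:

    ∬_D (30x^2 + 10y^2) dA = ∫_0^{2} ∫_0^{2} (30x^2 + 10y^2) dy dx.

Inner (y from 0 to 2): 60x^2 + 80/3.
Outer (x from 0 to 2): 640/3.

Therefore ∮_C P dx + Q dy = 640/3.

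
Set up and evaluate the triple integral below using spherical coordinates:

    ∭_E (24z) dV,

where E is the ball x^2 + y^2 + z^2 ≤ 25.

In spherical coordinates, x = ρ sin(φ) cos(θ), y = ρ sin(φ) sin(θ), z = ρ cos(φ), and dV = ρ^2 sin(φ) dρ dφ dθ.

The integrand becomes 24ρ cos(φ), so

    ∭_E (24z) dV = ∫_{0}^{2π} ∫_{0}^{π} ∫_{0}^{5} (24ρ cos(φ)) · ρ^2 sin(φ) dρ dφ dθ.

Inner (ρ): 1875sin(2φ).
Middle (φ): 0.
Outer (θ): 0.

Therefore the triple integral equals 0.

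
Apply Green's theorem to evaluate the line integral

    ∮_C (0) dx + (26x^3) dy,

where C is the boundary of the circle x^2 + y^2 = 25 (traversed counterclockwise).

Green's theorem converts the closed line integral into a double integral over the enclosed region D:

    ∮_C P dx + Q dy = ∬_D (∂Q/∂x - ∂P/∂y) dA.

Here P = 0, Q = 26x^3, so

    ∂Q/∂x = 78x^2,    ∂P/∂y = 0,
    ∂Q/∂x - ∂P/∂y = 78x^2.

D is the region x^2 + y^2 ≤ 25. Evaluating the double integral:

In polar coordinates (x = r cos θ, y = r sin θ, dA = r dr dθ) the integrand becomes 78r^2cos(θ)^2, so

    ∬_D (78x^2) dA = ∫_0^{2π} ∫_0^{5} (78r^2cos(θ)^2) · r dr dθ.

Inner (r from 0 to 5): 24375cos(θ)^2/2.
Outer (θ from 0 to 2π): 24375π/2.

Therefore ∮_C P dx + Q dy = 24375π/2.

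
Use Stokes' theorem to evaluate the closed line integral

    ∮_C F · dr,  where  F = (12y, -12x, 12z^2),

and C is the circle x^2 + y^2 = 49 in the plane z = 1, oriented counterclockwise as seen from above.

Let S be the flat disk x^2 + y^2 ≤ 49 in the plane z = 1, with upward unit normal n̂ = ẑ. By Stokes' theorem,

    ∮_C F · dr = ∬_S (∇ × F) · n̂ dS = ∬_D (curl F)_z dA,

where D is the disk x^2 + y^2 ≤ 49.

Compute the curl of F = (12y, -12x, 12z^2):
    (∇ × F)_x = ∂F_z/∂y - ∂F_y/∂z = 0,
    (∇ × F)_y = ∂F_x/∂z - ∂F_z/∂x = 0,
    (∇ × F)_z = ∂F_y/∂x - ∂F_x/∂y = -24.

On z = 1, (curl F)_z = -24.

Convert to polar (x = r cos θ, y = r sin θ, dA = r dr dθ); the integrand becomes -24, so

    ∬_D (curl F)_z dA = ∫_0^{2π} ∫_0^{7} (-24) · r dr dθ.

Inner (r from 0 to 7): -588.
Outer (θ from 0 to 2π): -1176π.

Therefore ∮_C F · dr = -1176π.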